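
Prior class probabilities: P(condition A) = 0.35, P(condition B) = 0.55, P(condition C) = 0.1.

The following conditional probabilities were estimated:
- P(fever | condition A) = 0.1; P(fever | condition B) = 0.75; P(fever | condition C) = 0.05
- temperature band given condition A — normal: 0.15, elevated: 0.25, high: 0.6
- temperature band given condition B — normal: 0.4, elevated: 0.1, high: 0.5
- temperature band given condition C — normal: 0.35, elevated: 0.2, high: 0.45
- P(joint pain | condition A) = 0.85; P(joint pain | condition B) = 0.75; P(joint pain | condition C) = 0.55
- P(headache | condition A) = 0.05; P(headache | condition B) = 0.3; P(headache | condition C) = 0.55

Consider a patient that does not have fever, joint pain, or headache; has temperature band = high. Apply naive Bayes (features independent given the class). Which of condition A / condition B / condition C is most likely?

condition A: 0.35 × (1−0.1) × 0.6 × (1−0.85) × (1−0.05) = 0.0269325
condition B: 0.55 × (1−0.75) × 0.5 × (1−0.75) × (1−0.3) = 0.01203125
condition C: 0.1 × (1−0.05) × 0.45 × (1−0.55) × (1−0.55) = 0.008656875
Highest score → condition A.

condition A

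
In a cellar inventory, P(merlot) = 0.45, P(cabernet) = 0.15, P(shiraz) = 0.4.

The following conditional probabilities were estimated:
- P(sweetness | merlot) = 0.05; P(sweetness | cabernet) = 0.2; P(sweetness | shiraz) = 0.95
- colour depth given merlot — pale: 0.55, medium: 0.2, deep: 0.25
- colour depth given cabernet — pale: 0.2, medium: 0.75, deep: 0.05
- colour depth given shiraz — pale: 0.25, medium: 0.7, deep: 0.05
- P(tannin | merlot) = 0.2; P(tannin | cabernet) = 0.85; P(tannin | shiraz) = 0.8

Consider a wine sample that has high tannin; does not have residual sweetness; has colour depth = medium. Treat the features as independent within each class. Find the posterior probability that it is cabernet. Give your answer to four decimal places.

merlot: 0.45 × (1−0.05) × 0.2 × 0.2 = 0.0171
cabernet: 0.15 × (1−0.2) × 0.75 × 0.85 = 0.0765
shiraz: 0.4 × (1−0.95) × 0.7 × 0.8 = 0.0112
P(cabernet | x) = 0.0765 / 0.1048 ≈ 0.7300

0.7300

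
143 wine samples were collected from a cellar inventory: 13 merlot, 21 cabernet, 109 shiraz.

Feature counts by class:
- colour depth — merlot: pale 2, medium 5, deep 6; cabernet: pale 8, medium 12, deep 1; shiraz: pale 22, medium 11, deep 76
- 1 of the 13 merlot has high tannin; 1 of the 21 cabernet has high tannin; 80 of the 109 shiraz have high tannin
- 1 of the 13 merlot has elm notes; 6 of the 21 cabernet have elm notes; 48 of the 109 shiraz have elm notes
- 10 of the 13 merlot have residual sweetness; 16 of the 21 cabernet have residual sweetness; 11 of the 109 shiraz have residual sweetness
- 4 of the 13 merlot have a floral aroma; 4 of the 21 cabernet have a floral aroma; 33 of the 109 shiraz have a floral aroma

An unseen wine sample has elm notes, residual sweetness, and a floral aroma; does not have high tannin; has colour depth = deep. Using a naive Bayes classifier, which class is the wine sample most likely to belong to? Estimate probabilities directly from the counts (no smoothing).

shiraz

merlot: (13/143) × (6/13) × (12/13) × (1/13) × (10/13) × (4/13) ≈ 0.000705152
cabernet: (21/143) × (1/21) × (20/21) × (6/21) × (16/21) × (4/21) ≈ 0.000276152
shiraz: (109/143) × (76/109) × (29/109) × (48/109) × (11/109) × (33/109) ≈ 0.00190247
Highest score → shiraz.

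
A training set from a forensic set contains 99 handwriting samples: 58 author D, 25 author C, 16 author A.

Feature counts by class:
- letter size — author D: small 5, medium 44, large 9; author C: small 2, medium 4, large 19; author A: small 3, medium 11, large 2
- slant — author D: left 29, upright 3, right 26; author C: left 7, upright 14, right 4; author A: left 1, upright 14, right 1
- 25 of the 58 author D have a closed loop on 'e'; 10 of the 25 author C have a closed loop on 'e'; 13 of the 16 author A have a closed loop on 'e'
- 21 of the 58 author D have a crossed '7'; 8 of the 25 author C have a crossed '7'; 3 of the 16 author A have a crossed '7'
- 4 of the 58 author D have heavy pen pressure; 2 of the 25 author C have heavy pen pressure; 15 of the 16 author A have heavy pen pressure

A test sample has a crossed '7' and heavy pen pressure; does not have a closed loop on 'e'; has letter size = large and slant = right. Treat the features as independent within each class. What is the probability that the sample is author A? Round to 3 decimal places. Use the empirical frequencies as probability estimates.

0.038

author D: (58/99) × (9/58) × (26/58) × (33/58) × (21/58) × (4/58) ≈ 0.000578978
author C: (25/99) × (19/25) × (4/25) × (15/25) × (8/25) × (2/25) ≈ 0.000471661
author A: (16/99) × (2/16) × (1/16) × (3/16) × (3/16) × (15/16) ≈ 0.0000416149
P(author A | x) = 0.0000416149 / 0.0010922539 ≈ 0.038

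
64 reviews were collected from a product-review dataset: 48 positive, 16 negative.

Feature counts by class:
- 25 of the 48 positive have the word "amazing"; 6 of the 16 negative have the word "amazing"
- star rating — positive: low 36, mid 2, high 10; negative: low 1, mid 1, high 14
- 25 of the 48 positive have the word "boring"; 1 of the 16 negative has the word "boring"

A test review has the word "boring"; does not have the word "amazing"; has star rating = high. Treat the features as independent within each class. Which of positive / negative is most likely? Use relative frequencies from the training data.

positive: (48/64) × (23/48) × (10/48) × (25/48) ≈ 0.0389947
negative: (16/64) × (10/16) × (14/16) × (1/16) = 0.008544921875
Highest score → positive.

positive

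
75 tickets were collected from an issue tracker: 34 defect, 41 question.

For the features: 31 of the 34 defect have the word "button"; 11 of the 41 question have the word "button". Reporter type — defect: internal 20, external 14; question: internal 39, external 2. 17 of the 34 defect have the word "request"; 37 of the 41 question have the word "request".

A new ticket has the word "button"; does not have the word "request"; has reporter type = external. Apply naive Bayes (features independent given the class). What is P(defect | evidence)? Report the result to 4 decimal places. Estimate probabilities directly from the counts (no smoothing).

0.9919

defect: (34/75) × (31/34) × (14/34) × (17/34) ≈ 0.085098
question: (41/75) × (11/41) × (2/41) × (4/41) ≈ 0.000697997
P(defect | x) = 0.085098 / 0.085795997 ≈ 0.9919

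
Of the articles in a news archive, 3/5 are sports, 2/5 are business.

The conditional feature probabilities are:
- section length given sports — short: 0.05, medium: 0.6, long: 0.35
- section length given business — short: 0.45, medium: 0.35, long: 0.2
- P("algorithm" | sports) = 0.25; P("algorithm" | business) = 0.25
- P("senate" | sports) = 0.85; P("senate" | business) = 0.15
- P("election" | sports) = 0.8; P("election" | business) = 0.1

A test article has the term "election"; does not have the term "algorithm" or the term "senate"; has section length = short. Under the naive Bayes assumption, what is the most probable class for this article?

business

sports: 0.6 × 0.05 × (1−0.25) × (1−0.85) × 0.8 = 0.0027
business: 0.4 × 0.45 × (1−0.25) × (1−0.15) × 0.1 = 0.011475
Highest score → business.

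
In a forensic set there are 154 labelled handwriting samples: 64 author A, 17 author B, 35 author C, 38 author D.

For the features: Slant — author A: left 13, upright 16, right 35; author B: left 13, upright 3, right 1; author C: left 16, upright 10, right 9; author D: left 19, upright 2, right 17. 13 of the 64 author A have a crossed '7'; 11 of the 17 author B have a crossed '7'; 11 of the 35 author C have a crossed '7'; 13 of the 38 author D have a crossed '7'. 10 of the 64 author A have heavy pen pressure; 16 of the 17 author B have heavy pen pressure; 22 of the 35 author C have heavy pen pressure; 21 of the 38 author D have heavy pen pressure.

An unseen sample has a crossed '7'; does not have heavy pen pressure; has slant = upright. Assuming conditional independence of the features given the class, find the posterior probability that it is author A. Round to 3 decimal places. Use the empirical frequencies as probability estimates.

0.633

author A: (64/154) × (16/64) × (13/64) × (54/64) ≈ 0.0178064
author B: (17/154) × (3/17) × (11/17) × (1/17) ≈ 0.000741473
author C: (35/154) × (10/35) × (11/35) × (13/35) ≈ 0.00758017
author D: (38/154) × (2/38) × (13/38) × (17/38) ≈ 0.00198762
P(author A | x) = 0.0178064 / 0.028115663 ≈ 0.633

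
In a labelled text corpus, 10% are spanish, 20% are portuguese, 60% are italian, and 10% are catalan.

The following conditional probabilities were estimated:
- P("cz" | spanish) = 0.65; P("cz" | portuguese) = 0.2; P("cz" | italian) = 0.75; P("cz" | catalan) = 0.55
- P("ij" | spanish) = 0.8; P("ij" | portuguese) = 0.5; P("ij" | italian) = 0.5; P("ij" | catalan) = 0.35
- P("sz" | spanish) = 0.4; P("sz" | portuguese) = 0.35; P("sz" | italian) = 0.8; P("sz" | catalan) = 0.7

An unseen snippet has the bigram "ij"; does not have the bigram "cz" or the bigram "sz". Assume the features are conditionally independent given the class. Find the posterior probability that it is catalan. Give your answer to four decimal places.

0.0534

spanish: 0.1 × (1−0.65) × 0.8 × (1−0.4) = 0.0168
portuguese: 0.2 × (1−0.2) × 0.5 × (1−0.35) = 0.052
italian: 0.6 × (1−0.75) × 0.5 × (1−0.8) = 0.015
catalan: 0.1 × (1−0.55) × 0.35 × (1−0.7) = 0.004725
P(catalan | x) = 0.004725 / 0.088525 ≈ 0.0534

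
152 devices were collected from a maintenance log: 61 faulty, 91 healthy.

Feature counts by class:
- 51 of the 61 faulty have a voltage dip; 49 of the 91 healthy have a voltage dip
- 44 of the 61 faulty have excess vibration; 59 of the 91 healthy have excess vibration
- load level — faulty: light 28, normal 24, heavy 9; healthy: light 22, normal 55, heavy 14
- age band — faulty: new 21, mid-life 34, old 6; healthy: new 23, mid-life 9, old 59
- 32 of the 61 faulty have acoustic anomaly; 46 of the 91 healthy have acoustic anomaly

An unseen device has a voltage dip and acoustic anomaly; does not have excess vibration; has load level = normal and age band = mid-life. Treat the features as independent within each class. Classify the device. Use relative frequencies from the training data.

faulty: (61/152) × (51/61) × (17/61) × (24/61) × (34/61) × (32/61) ≈ 0.0107571
healthy: (91/152) × (49/91) × (32/91) × (55/91) × (9/91) × (46/91) ≈ 0.00342531
Highest score → faulty.

faulty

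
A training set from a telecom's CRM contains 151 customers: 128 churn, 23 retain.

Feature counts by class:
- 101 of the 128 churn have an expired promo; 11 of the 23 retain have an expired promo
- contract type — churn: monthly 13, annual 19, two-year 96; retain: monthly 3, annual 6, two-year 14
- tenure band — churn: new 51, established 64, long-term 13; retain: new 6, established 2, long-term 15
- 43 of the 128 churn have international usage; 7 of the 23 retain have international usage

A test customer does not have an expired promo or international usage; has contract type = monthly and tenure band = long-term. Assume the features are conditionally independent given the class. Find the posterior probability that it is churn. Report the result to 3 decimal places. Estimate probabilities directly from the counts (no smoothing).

churn: (128/151) × (27/128) × (13/128) × (13/128) × (85/128) ≈ 0.00122479
retain: (23/151) × (12/23) × (3/23) × (15/23) × (16/23) ≈ 0.00470277
P(churn | x) = 0.00122479 / 0.00592756 ≈ 0.207

0.207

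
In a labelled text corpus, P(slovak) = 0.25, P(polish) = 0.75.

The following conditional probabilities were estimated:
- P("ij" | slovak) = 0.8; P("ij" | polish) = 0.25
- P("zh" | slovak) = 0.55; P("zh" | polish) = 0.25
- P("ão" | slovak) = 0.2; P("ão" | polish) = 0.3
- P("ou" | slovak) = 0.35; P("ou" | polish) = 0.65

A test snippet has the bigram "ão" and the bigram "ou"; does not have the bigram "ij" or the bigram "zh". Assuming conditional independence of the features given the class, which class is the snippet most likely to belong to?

slovak: 0.25 × (1−0.8) × (1−0.55) × 0.2 × 0.35 = 0.001575
polish: 0.75 × (1−0.25) × (1−0.25) × 0.3 × 0.65 = 0.082265625
Highest score → polish.

polish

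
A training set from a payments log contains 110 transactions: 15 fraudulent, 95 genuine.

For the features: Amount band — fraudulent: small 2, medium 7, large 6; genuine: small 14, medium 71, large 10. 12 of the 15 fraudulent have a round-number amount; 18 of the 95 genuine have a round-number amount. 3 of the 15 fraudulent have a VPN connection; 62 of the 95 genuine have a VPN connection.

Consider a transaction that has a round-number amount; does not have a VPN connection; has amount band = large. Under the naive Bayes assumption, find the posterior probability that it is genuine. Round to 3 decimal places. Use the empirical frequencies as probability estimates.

0.146

fraudulent: (15/110) × (6/15) × (12/15) × (12/15) ≈ 0.0349091
genuine: (95/110) × (10/95) × (18/95) × (33/95) ≈ 0.00598338
P(genuine | x) = 0.00598338 / 0.04089248 ≈ 0.146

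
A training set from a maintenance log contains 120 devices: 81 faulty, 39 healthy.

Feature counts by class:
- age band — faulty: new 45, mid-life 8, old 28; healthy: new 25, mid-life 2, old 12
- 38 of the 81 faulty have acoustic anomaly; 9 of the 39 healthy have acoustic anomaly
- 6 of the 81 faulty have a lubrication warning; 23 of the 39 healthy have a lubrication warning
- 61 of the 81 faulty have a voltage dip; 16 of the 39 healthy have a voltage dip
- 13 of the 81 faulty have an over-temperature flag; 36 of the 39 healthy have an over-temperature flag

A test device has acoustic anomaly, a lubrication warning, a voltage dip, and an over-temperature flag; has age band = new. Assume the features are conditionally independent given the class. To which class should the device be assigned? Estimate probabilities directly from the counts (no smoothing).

healthy

faulty: (81/120) × (45/81) × (38/81) × (6/81) × (61/81) × (13/81) ≈ 0.00157507
healthy: (39/120) × (25/39) × (9/39) × (23/39) × (16/39) × (36/39) ≈ 0.0107373
Highest score → healthy.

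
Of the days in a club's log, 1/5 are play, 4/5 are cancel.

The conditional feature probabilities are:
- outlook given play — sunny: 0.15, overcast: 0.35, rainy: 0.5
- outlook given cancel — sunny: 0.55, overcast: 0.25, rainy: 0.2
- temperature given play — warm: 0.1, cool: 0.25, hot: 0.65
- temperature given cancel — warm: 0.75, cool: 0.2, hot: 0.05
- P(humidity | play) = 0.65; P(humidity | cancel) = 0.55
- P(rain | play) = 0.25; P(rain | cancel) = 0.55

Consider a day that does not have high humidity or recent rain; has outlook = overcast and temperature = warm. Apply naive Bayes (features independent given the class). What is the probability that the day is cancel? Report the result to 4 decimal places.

play: 0.2 × 0.35 × 0.1 × (1−0.65) × (1−0.25) = 0.0018375
cancel: 0.8 × 0.25 × 0.75 × (1−0.55) × (1−0.55) = 0.030375
P(cancel | x) = 0.030375 / 0.0322125 ≈ 0.9430

0.9430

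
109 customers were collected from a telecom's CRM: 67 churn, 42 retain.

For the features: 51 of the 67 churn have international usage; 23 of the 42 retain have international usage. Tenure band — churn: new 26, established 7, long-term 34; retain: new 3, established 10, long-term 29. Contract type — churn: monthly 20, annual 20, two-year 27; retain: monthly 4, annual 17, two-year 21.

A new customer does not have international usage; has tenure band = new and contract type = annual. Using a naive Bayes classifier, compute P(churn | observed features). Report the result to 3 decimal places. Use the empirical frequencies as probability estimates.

0.771

churn: (67/109) × (16/67) × (26/67) × (20/67) ≈ 0.0170038
retain: (42/109) × (19/42) × (3/42) × (17/42) ≈ 0.00503963
P(churn | x) = 0.0170038 / 0.02204343 ≈ 0.771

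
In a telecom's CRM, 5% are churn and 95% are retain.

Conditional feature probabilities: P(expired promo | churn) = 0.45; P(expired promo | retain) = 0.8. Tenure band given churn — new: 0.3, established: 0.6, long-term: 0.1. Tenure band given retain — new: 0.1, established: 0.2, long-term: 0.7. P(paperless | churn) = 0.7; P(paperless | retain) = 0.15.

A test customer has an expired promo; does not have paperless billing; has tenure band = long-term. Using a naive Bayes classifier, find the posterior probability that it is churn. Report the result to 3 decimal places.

0.001

churn: 0.05 × 0.45 × 0.1 × (1−0.7) = 0.000675
retain: 0.95 × 0.8 × 0.7 × (1−0.15) = 0.4522
P(churn | x) = 0.000675 / 0.452875 ≈ 0.001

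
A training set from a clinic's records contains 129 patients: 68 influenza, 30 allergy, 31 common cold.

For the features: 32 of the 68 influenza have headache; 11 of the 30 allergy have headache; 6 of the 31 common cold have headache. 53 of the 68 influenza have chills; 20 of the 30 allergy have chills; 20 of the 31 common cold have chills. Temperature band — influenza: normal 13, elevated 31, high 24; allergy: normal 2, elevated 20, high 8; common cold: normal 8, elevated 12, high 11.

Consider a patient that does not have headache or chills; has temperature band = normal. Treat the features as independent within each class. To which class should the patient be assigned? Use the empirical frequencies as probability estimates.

influenza: (68/129) × (36/68) × (15/68) × (13/68) ≈ 0.0117687
allergy: (30/129) × (19/30) × (10/30) × (2/30) ≈ 0.00327304
common cold: (31/129) × (25/31) × (11/31) × (8/31) ≈ 0.0177464
Highest score → common cold.

common cold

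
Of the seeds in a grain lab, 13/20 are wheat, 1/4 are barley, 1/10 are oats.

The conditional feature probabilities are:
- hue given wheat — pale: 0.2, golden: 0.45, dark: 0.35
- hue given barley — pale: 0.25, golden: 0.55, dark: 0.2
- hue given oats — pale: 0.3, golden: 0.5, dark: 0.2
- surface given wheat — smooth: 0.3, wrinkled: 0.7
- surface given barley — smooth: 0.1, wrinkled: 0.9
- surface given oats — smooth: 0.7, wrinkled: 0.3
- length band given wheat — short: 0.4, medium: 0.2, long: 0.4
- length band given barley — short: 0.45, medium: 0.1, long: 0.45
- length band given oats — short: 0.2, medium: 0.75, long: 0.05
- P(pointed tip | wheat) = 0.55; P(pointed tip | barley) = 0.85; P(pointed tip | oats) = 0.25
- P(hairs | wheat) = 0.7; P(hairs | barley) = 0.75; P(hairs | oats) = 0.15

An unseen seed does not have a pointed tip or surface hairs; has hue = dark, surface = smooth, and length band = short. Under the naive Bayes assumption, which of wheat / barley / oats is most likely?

wheat: 0.65 × 0.35 × 0.3 × 0.4 × (1−0.55) × (1−0.7) = 0.0036855
barley: 0.25 × 0.2 × 0.1 × 0.45 × (1−0.85) × (1−0.75) = 0.000084375
oats: 0.1 × 0.2 × 0.7 × 0.2 × (1−0.25) × (1−0.15) = 0.001785
Highest score → wheat.

wheat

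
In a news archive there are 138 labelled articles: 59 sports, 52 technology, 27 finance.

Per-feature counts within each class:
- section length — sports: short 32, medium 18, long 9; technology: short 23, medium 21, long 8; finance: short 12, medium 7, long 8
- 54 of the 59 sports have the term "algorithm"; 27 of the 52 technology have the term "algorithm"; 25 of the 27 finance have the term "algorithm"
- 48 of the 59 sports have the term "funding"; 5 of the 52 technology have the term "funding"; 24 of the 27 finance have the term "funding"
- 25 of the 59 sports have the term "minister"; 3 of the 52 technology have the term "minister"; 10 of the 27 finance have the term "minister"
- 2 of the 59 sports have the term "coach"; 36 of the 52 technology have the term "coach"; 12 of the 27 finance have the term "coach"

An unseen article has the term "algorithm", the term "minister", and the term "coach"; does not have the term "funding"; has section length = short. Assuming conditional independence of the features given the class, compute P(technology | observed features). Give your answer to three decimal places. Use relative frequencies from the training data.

sports: (59/138) × (32/59) × (54/59) × (11/59) × (25/59) × (2/59) ≈ 0.000568354
technology: (52/138) × (23/52) × (27/52) × (47/52) × (3/52) × (36/52) ≈ 0.00312407
finance: (27/138) × (12/27) × (25/27) × (3/27) × (10/27) × (12/27) ≈ 0.00147262
P(technology | x) = 0.00312407 / 0.005165044 ≈ 0.605

0.605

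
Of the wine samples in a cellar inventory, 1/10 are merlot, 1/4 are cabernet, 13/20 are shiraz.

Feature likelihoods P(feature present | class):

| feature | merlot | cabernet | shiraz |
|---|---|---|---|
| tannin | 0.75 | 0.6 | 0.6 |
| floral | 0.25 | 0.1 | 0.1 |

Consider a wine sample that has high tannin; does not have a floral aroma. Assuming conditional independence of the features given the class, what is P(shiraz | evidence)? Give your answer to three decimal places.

merlot: 0.1 × 0.75 × (1−0.25) = 0.05625
cabernet: 0.25 × 0.6 × (1−0.1) = 0.135
shiraz: 0.65 × 0.6 × (1−0.1) = 0.351
P(shiraz | x) = 0.351 / 0.54225 ≈ 0.647

0.647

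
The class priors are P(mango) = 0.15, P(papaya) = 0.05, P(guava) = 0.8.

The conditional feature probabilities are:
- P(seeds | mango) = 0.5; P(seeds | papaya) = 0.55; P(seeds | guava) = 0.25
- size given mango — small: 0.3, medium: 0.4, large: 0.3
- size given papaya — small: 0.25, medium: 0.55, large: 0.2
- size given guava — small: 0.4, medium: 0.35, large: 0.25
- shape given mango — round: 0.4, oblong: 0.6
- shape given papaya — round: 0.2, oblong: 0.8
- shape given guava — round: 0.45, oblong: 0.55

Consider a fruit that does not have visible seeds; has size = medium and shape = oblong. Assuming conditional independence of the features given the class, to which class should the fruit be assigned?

guava

mango: 0.15 × (1−0.5) × 0.4 × 0.6 = 0.018
papaya: 0.05 × (1−0.55) × 0.55 × 0.8 = 0.0099
guava: 0.8 × (1−0.25) × 0.35 × 0.55 = 0.1155
Highest score → guava.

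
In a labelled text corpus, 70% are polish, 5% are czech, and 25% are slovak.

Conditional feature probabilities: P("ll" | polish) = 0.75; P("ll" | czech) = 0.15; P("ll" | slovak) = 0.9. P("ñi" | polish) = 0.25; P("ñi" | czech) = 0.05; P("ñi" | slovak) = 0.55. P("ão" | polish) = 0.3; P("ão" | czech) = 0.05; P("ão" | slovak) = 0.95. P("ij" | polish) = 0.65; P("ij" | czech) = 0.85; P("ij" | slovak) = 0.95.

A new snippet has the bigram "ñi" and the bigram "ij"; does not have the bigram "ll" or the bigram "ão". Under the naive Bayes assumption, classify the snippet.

polish

polish: 0.7 × (1−0.75) × 0.25 × (1−0.3) × 0.65 = 0.01990625
czech: 0.05 × (1−0.15) × 0.05 × (1−0.05) × 0.85 = 0.0017159375
slovak: 0.25 × (1−0.9) × 0.55 × (1−0.95) × 0.95 = 0.000653125
Highest score → polish.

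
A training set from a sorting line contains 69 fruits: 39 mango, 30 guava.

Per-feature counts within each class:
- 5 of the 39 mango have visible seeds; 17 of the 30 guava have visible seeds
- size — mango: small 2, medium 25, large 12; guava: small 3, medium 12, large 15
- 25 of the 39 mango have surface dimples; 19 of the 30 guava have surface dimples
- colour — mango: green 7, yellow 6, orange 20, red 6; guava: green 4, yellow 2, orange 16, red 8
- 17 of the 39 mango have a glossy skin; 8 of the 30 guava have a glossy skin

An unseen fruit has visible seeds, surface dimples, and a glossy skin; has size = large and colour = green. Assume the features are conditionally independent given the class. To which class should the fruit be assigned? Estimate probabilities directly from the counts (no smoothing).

guava

mango: (39/69) × (5/39) × (12/39) × (25/39) × (7/39) × (17/39) ≈ 0.00111823
guava: (30/69) × (17/30) × (15/30) × (19/30) × (4/30) × (8/30) ≈ 0.00277402
Highest score → guava.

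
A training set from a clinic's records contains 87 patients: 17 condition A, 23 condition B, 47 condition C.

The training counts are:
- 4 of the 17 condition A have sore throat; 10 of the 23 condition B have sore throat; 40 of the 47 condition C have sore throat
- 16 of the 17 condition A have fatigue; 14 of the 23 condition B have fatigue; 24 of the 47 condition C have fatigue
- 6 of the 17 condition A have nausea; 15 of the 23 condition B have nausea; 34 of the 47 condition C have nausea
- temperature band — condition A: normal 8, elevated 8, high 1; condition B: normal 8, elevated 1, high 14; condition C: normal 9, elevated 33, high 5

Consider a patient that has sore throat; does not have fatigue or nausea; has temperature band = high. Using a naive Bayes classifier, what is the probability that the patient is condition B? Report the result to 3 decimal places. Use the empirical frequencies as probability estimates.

0.586

condition A: (17/87) × (4/17) × (1/17) × (11/17) × (1/17) ≈ 0.000102941
condition B: (23/87) × (10/23) × (9/23) × (8/23) × (14/23) ≈ 0.00952265
condition C: (47/87) × (40/47) × (23/47) × (13/47) × (5/47) ≈ 0.00662046
P(condition B | x) = 0.00952265 / 0.016246051 ≈ 0.586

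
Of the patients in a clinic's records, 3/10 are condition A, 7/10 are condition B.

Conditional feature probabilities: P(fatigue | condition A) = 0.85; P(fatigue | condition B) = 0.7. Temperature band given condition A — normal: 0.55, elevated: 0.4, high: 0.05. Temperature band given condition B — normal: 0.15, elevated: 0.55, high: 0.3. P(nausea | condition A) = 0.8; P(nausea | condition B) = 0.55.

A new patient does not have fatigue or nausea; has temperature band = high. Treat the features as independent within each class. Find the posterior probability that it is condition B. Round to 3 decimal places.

condition A: 0.3 × (1−0.85) × 0.05 × (1−0.8) = 0.00045
condition B: 0.7 × (1−0.7) × 0.3 × (1−0.55) = 0.02835
P(condition B | x) = 0.02835 / 0.0288 ≈ 0.984

0.984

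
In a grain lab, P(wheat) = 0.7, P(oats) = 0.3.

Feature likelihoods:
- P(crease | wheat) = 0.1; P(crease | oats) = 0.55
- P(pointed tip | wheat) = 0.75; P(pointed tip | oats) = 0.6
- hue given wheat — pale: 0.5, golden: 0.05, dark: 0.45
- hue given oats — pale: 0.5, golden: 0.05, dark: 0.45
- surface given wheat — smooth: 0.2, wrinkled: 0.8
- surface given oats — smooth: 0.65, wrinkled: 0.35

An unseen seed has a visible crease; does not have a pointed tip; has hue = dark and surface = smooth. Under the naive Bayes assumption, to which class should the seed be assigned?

wheat: 0.7 × 0.1 × (1−0.75) × 0.45 × 0.2 = 0.001575
oats: 0.3 × 0.55 × (1−0.6) × 0.45 × 0.65 = 0.019305
Highest score → oats.

oats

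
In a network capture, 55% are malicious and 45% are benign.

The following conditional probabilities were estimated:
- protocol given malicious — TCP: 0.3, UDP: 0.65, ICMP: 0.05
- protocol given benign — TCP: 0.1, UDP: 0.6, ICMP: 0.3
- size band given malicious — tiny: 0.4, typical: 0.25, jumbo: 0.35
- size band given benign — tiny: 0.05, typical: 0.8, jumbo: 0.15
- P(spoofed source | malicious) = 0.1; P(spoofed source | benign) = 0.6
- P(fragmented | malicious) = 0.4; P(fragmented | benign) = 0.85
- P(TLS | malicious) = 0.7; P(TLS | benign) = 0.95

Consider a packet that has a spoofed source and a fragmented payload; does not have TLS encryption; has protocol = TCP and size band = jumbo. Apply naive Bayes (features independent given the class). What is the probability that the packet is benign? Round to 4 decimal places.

malicious: 0.55 × 0.3 × 0.35 × 0.1 × 0.4 × (1−0.7) = 0.000693
benign: 0.45 × 0.1 × 0.15 × 0.6 × 0.85 × (1−0.95) = 0.000172125
P(benign | x) = 0.000172125 / 0.000865125 ≈ 0.1990

0.1990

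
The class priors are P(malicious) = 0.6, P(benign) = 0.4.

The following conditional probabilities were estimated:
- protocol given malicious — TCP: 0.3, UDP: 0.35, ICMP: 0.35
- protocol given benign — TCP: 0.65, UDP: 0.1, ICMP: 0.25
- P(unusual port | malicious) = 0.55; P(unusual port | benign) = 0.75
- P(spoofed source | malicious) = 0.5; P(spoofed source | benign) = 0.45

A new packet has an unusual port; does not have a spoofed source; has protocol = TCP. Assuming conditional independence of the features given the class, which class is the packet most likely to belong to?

malicious: 0.6 × 0.3 × 0.55 × (1−0.5) = 0.0495
benign: 0.4 × 0.65 × 0.75 × (1−0.45) = 0.10725
Highest score → benign.

benign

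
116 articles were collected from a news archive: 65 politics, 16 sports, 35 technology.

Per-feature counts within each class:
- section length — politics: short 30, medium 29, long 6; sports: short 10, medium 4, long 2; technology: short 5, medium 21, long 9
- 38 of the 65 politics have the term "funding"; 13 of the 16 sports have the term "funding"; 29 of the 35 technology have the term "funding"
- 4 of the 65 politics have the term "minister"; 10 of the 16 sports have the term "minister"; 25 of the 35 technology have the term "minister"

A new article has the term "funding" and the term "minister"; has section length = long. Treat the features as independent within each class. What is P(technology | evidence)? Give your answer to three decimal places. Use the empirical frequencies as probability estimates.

politics: (65/116) × (6/65) × (38/65) × (4/65) ≈ 0.00186084
sports: (16/116) × (2/16) × (13/16) × (10/16) ≈ 0.00875539
technology: (35/116) × (9/35) × (29/35) × (25/35) ≈ 0.0459184
P(technology | x) = 0.0459184 / 0.05653463 ≈ 0.812

0.812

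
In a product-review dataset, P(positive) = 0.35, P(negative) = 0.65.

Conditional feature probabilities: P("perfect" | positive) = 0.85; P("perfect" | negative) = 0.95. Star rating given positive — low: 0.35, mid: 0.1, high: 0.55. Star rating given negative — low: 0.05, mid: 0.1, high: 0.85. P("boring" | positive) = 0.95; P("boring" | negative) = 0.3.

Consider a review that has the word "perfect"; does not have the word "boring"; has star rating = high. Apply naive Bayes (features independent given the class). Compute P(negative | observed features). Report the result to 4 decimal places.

0.9782

positive: 0.35 × 0.85 × 0.55 × (1−0.95) = 0.00818125
negative: 0.65 × 0.95 × 0.85 × (1−0.3) = 0.3674125
P(negative | x) = 0.3674125 / 0.37559375 ≈ 0.9782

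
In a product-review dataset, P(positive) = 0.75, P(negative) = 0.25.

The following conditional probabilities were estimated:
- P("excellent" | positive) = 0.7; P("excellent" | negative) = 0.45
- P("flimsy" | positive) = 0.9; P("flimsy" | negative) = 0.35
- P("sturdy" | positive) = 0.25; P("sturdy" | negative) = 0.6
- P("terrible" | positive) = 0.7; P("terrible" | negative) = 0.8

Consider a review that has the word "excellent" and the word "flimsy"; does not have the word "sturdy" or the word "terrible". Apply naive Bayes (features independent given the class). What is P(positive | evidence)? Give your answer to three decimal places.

0.971

positive: 0.75 × 0.7 × 0.9 × (1−0.25) × (1−0.7) = 0.1063125
negative: 0.25 × 0.45 × 0.35 × (1−0.6) × (1−0.8) = 0.00315
P(positive | x) = 0.1063125 / 0.1094625 ≈ 0.971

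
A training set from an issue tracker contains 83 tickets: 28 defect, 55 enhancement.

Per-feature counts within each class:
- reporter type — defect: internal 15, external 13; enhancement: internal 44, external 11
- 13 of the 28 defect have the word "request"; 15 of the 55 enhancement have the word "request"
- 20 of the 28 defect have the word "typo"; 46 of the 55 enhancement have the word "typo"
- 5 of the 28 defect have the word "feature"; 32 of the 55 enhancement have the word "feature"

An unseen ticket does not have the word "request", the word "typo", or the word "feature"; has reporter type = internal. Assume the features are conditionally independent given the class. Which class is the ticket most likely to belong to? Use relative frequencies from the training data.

enhancement

defect: (28/83) × (15/28) × (15/28) × (8/28) × (23/28) ≈ 0.0227221
enhancement: (55/83) × (44/55) × (40/55) × (9/55) × (23/55) ≈ 0.0263826
Highest score → enhancement.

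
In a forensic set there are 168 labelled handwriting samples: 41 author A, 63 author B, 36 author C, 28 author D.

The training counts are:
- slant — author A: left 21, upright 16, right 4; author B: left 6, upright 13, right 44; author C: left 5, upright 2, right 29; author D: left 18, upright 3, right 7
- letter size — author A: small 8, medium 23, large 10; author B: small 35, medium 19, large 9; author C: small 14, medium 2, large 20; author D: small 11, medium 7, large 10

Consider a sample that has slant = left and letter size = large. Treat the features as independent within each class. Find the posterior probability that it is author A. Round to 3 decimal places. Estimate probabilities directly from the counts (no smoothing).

author A: (41/168) × (21/41) × (10/41) ≈ 0.0304878
author B: (63/168) × (6/63) × (9/63) ≈ 0.00510204
author C: (36/168) × (5/36) × (20/36) ≈ 0.0165344
author D: (28/168) × (18/28) × (10/28) ≈ 0.0382653
P(author A | x) = 0.0304878 / 0.09038954 ≈ 0.337

0.337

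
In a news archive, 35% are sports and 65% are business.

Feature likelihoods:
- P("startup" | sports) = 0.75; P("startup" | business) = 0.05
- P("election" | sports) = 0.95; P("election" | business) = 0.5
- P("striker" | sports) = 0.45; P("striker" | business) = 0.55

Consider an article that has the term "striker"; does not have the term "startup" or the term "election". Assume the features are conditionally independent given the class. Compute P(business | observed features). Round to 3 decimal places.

sports: 0.35 × (1−0.75) × (1−0.95) × 0.45 = 0.00196875
business: 0.65 × (1−0.05) × (1−0.5) × 0.55 = 0.1698125
P(business | x) = 0.1698125 / 0.17178125 ≈ 0.989

0.989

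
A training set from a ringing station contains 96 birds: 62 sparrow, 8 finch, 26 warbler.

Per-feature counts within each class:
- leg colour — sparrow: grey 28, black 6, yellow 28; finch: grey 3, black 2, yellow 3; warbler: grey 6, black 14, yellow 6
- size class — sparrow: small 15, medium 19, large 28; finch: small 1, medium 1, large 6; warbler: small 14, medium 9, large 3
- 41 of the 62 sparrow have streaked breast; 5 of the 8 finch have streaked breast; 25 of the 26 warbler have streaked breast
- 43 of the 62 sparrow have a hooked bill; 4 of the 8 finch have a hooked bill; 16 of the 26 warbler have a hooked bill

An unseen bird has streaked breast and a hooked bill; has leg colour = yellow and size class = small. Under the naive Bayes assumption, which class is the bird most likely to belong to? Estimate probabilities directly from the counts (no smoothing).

sparrow

sparrow: (62/96) × (28/62) × (15/62) × (41/62) × (43/62) ≈ 0.0323635
finch: (8/96) × (3/8) × (1/8) × (5/8) × (4/8) = 0.001220703125
warbler: (26/96) × (6/26) × (14/26) × (25/26) × (16/26) ≈ 0.0199135
Highest score → sparrow.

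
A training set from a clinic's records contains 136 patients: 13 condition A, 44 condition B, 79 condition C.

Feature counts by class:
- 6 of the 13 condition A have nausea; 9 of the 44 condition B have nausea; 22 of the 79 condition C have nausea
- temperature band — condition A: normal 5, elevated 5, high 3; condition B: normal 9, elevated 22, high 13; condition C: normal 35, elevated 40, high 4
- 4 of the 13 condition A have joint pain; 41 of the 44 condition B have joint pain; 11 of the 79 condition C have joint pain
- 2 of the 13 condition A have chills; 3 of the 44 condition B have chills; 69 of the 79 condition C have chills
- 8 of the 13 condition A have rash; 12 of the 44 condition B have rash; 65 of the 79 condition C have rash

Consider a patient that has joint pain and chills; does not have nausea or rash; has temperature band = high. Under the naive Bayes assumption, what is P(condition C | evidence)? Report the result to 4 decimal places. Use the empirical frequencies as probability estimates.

0.1092

condition A: (13/136) × (7/13) × (3/13) × (4/13) × (2/13) × (5/13) ≈ 0.000216255
condition B: (44/136) × (35/44) × (13/44) × (41/44) × (3/44) × (32/44) ≈ 0.00351331
condition C: (79/136) × (57/79) × (4/79) × (11/79) × (69/79) × (14/79) ≈ 0.000457359
P(condition C | x) = 0.000457359 / 0.004186924 ≈ 0.1092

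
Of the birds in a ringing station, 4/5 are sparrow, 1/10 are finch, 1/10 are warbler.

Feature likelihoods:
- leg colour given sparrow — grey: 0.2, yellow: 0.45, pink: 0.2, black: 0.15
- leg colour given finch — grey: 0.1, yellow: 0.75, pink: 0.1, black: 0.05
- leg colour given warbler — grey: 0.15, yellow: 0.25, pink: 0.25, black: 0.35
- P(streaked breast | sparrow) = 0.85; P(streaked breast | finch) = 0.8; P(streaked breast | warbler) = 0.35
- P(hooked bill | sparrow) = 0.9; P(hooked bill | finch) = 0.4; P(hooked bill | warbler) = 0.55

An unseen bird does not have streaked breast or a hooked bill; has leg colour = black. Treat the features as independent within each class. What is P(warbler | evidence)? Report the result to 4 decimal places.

sparrow: 0.8 × 0.15 × (1−0.85) × (1−0.9) = 0.0018
finch: 0.1 × 0.05 × (1−0.8) × (1−0.4) = 0.0006
warbler: 0.1 × 0.35 × (1−0.35) × (1−0.55) = 0.0102375
P(warbler | x) = 0.0102375 / 0.0126375 ≈ 0.8101

0.8101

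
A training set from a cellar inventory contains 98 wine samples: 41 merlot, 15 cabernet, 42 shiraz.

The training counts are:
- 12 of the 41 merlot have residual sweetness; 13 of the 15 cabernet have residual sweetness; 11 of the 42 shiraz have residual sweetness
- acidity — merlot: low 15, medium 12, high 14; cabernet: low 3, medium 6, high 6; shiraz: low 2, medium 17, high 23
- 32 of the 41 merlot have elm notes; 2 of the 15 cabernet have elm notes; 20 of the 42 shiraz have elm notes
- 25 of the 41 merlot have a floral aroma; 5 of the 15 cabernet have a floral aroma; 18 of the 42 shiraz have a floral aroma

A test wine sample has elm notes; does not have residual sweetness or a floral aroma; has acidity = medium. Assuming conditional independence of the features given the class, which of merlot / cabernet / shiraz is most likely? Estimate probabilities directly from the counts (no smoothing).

merlot: (41/98) × (29/41) × (12/41) × (32/41) × (16/41) ≈ 0.0263798
cabernet: (15/98) × (2/15) × (6/15) × (2/15) × (10/15) ≈ 0.000725624
shiraz: (42/98) × (31/42) × (17/42) × (20/42) × (24/42) ≈ 0.03484
Highest score → shiraz.

shiraz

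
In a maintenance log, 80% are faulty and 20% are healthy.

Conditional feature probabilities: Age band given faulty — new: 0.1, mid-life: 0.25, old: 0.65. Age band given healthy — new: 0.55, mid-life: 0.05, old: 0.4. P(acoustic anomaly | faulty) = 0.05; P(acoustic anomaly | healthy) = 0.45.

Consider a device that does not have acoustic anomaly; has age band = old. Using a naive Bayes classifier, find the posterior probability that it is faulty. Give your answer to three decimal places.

0.918

faulty: 0.8 × 0.65 × (1−0.05) = 0.494
healthy: 0.2 × 0.4 × (1−0.45) = 0.044
P(faulty | x) = 0.494 / 0.538 ≈ 0.918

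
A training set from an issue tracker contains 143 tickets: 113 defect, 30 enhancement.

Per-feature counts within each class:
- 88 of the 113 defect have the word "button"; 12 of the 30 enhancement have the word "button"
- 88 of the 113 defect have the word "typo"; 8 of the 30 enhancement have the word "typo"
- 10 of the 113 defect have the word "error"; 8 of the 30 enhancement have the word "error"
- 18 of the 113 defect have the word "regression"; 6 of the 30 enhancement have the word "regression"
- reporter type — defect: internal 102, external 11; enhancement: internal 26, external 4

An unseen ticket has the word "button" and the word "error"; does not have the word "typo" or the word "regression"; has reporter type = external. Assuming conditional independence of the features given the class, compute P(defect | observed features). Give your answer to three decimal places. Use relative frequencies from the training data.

0.360

defect: (113/143) × (88/113) × (25/113) × (10/113) × (95/113) × (11/113) ≈ 0.000986028
enhancement: (30/143) × (12/30) × (22/30) × (8/30) × (24/30) × (4/30) ≈ 0.00175043
P(defect | x) = 0.000986028 / 0.002736458 ≈ 0.360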